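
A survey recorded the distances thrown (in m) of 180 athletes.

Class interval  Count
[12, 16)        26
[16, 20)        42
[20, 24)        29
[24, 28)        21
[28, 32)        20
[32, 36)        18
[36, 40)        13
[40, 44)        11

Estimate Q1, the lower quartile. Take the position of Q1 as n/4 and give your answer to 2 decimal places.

17.81

Cumulative frequencies: 26, 68, 97, 118, 138, 156, 169, 180
n = 180; position = n/4 = 45.
This falls in the class [16, 20): L = 16, F = 26, f = 42, h = 4.
Lower quartile ≈ 16 + ((45 − 26) / 42) × 4 = 17.8095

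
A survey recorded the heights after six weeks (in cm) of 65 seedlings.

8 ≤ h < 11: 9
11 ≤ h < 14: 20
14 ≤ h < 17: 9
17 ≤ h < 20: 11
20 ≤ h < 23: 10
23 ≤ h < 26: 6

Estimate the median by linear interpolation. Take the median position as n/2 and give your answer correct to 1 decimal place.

15.2

Cumulative frequencies: 9, 29, 38, 49, 59, 65
n = 65; position = n/2 = 32.5.
This falls in the class 14 ≤ h < 17: L = 14, F = 29, f = 9, h = 3.
Median ≈ 14 + ((32.5 − 29) / 9) × 3 = 15.1667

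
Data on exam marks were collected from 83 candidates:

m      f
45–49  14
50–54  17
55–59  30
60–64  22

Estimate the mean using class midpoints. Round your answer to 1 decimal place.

Midpoints: 47, 52, 57, 62
Σfm = 14×47 + 17×52 + 30×57 + 22×62 = 4616
n = Σf = 83
Mean = 4616 / 83 = 55.6145

55.6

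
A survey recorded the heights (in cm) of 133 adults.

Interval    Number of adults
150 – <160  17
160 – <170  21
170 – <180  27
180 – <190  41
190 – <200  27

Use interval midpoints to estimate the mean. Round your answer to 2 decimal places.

178.01

Midpoints: 155, 165, 175, 185, 195
Σfm = 17×155 + 21×165 + 27×175 + 41×185 + 27×195 = 23675
n = Σf = 133
Mean = 23675 / 133 = 178.0075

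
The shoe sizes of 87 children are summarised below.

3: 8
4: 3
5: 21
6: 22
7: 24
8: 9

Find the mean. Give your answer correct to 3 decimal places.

5.897

Values: 3, 4, 5, 6, 7, 8
Σfx = 8×3 + 3×4 + 21×5 + 22×6 + 24×7 + 9×8 = 513
n = Σf = 87
Mean = 513 / 87 = 5.8966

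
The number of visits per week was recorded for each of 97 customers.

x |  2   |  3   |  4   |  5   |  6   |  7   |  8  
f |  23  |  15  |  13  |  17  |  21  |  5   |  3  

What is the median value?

4

Cumulative frequencies: 23, 38, 51, 68, 89, 94, 97
n = 97, so the median is the value in position (n+1)/2 = 49.
Position 49 falls at value 4.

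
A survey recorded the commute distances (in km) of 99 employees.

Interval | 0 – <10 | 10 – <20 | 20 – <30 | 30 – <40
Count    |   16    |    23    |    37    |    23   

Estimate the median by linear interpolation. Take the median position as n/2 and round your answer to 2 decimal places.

Cumulative frequencies: 16, 39, 76, 99
n = 99; position = n/2 = 49.5.
This falls in the class 20 – <30: L = 20, F = 39, f = 37, h = 10.
Median ≈ 20 + ((49.5 − 39) / 37) × 10 = 22.8378

22.84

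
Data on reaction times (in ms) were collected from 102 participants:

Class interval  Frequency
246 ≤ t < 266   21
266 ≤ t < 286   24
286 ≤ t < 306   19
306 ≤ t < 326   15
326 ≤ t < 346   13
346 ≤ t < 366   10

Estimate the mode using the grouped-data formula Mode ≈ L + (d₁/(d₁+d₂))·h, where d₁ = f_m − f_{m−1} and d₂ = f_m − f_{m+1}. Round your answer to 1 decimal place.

273.5

Modal class: 266 ≤ t < 286 (highest frequency 24).
d₁ = 24 − 21 = 3, d₂ = 24 − 19 = 5
Mode ≈ 266 + (3/(3+5)) × 20 = 266 + 7.5000 = 273.5000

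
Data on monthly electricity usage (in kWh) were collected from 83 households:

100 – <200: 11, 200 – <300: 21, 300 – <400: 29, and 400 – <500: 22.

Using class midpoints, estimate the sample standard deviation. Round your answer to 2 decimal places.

Midpoints: 150, 250, 350, 450
n = 83, Σfm = 26950, mean = 324.6988
Σfm² = 9567500
Σf(m − x̄)² = Σfm² − (Σfm)²/n = 9567500 − 26950²/83 = 816867.4699
Sample variance = 816867.4699 / 82 = 9961.7984
Standard deviation = √9961.7984 = 99.8088

99.81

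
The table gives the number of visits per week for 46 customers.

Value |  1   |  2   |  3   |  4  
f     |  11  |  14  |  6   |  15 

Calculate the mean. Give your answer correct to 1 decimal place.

Values: 1, 2, 3, 4
Σfx = 11×1 + 14×2 + 6×3 + 15×4 = 117
n = Σf = 46
Mean = 117 / 46 = 2.5435

2.5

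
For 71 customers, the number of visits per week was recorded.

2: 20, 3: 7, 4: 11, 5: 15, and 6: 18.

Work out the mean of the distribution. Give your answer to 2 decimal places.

4.06

Values: 2, 3, 4, 5, 6
Σfx = 20×2 + 7×3 + 11×4 + 15×5 + 18×6 = 288
n = Σf = 71
Mean = 288 / 71 = 4.0563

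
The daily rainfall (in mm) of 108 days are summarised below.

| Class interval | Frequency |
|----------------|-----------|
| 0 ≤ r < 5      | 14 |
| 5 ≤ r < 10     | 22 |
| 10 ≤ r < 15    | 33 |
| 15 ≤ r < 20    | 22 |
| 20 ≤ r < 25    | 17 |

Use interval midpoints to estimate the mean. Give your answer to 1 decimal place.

12.8

Midpoints: 2.5, 7.5, 12.5, 17.5, 22.5
Σfm = 14×2.5 + 22×7.5 + 33×12.5 + 22×17.5 + 17×22.5 = 1380
n = Σf = 108
Mean = 1380 / 108 = 12.7778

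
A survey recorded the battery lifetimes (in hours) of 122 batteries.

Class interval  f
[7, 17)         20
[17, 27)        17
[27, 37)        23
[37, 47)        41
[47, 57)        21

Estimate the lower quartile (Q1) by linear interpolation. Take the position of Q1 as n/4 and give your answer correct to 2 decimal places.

23.18

Cumulative frequencies: 20, 37, 60, 101, 122
n = 122; position = n/4 = 30.5.
This falls in the class [17, 27): L = 17, F = 20, f = 17, h = 10.
Lower quartile ≈ 17 + ((30.5 − 20) / 17) × 10 = 23.1765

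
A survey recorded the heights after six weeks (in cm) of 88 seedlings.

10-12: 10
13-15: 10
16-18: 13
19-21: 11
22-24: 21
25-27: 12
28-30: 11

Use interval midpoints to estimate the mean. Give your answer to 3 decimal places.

Midpoints: 11, 14, 17, 20, 23, 26, 29
Σfm = 10×11 + 10×14 + 13×17 + 11×20 + 21×23 + 12×26 + 11×29 = 1805
n = Σf = 88
Mean = 1805 / 88 = 20.5114

20.511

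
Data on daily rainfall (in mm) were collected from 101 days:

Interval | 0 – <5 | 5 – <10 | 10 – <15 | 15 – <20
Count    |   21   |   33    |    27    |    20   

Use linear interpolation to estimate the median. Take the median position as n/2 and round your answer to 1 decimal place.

9.5

Cumulative frequencies: 21, 54, 81, 101
n = 101; position = n/2 = 50.5.
This falls in the class 5 – <10: L = 5, F = 21, f = 33, h = 5.
Median ≈ 5 + ((50.5 − 21) / 33) × 5 = 9.4697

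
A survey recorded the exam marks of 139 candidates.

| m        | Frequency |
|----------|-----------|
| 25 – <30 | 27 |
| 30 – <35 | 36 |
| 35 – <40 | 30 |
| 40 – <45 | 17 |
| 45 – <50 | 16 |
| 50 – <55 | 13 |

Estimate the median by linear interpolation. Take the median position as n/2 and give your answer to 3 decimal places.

36.083

Cumulative frequencies: 27, 63, 93, 110, 126, 139
n = 139; position = n/2 = 69.5.
This falls in the class 35 – <40: L = 35, F = 63, f = 30, h = 5.
Median ≈ 35 + ((69.5 − 63) / 30) × 5 = 36.0833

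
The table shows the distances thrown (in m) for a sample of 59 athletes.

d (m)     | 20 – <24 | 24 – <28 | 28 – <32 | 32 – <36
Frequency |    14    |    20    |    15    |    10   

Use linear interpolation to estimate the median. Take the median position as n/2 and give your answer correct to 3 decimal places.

Cumulative frequencies: 14, 34, 49, 59
n = 59; position = n/2 = 29.5.
This falls in the class 24 – <28: L = 24, F = 14, f = 20, h = 4.
Median ≈ 24 + ((29.5 − 14) / 20) × 4 = 27.1000

27.100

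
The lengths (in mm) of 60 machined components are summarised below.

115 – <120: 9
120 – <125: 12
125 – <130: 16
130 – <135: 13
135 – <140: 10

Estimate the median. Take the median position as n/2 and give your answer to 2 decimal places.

127.81

Cumulative frequencies: 9, 21, 37, 50, 60
n = 60; position = n/2 = 30.
This falls in the class 125 – <130: L = 125, F = 21, f = 16, h = 5.
Median ≈ 125 + ((30 − 21) / 16) × 5 = 127.8125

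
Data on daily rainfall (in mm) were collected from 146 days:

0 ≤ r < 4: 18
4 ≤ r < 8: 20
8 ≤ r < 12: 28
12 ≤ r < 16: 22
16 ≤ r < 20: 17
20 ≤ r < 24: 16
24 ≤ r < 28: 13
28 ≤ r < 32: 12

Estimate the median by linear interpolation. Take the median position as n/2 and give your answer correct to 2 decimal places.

13.27

Cumulative frequencies: 18, 38, 66, 88, 105, 121, 134, 146
n = 146; position = n/2 = 73.
This falls in the class 12 ≤ r < 16: L = 12, F = 66, f = 22, h = 4.
Median ≈ 12 + ((73 − 66) / 22) × 4 = 13.2727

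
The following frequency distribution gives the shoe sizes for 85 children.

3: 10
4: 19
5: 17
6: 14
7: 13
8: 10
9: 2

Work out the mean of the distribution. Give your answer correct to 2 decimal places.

Values: 3, 4, 5, 6, 7, 8, 9
Σfx = 10×3 + 19×4 + 17×5 + 14×6 + 13×7 + 10×8 + 2×9 = 464
n = Σf = 85
Mean = 464 / 85 = 5.4588

5.46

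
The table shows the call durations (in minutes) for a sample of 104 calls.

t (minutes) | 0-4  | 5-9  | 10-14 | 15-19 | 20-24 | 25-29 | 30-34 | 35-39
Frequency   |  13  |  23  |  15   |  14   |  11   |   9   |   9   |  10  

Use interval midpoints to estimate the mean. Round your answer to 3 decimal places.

Midpoints: 2, 7, 12, 17, 22, 27, 32, 37
Σfm = 13×2 + 23×7 + 15×12 + 14×17 + 11×22 + 9×27 + 9×32 + 10×37 = 1748
n = Σf = 104
Mean = 1748 / 104 = 16.8077

16.808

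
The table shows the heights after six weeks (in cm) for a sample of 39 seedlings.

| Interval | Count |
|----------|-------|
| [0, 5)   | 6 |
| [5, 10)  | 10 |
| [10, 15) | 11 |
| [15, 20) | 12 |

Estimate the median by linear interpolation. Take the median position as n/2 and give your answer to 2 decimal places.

11.59

Cumulative frequencies: 6, 16, 27, 39
n = 39; position = n/2 = 19.5.
This falls in the class [10, 15): L = 10, F = 16, f = 11, h = 5.
Median ≈ 10 + ((19.5 − 16) / 11) × 5 = 11.5909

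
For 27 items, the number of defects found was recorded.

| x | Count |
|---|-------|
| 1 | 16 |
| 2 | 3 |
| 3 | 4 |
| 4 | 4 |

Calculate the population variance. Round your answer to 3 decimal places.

1.311

Values: 1, 2, 3, 4
n = 27, Σfx = 50, mean = 1.8519
Σfx² = 128
Σf(x − x̄)² = Σfx² − (Σfx)²/n = 128 − 50²/27 = 35.4074
Population variance = 35.4074 / 27 = 1.3114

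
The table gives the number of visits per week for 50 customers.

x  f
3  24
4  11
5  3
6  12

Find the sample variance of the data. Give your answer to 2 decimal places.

1.53

Values: 3, 4, 5, 6
n = 50, Σfx = 203, mean = 4.0600
Σfx² = 899
Σf(x − x̄)² = Σfx² − (Σfx)²/n = 899 − 203²/50 = 74.8200
Sample variance = 74.8200 / 49 = 1.5269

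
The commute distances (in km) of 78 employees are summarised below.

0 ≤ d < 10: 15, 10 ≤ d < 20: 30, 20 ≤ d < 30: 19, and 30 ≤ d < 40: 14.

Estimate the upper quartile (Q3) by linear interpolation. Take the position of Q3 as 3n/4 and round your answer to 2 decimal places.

27.11

Cumulative frequencies: 15, 45, 64, 78
n = 78; position = 3n/4 = 58.5.
This falls in the class 20 ≤ d < 30: L = 20, F = 45, f = 19, h = 10.
Upper quartile ≈ 20 + ((58.5 − 45) / 19) × 10 = 27.1053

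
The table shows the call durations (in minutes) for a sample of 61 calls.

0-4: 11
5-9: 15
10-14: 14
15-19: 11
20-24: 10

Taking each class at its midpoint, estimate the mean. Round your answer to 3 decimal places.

Midpoints: 2, 7, 12, 17, 22
Σfm = 11×2 + 15×7 + 14×12 + 11×17 + 10×22 = 702
n = Σf = 61
Mean = 702 / 61 = 11.5082

11.508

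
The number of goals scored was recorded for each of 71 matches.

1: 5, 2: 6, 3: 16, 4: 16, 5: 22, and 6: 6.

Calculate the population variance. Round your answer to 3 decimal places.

1.829

Values: 1, 2, 3, 4, 5, 6
n = 71, Σfx = 275, mean = 3.8732
Σfx² = 1195
Σf(x − x̄)² = Σfx² − (Σfx)²/n = 1195 − 275²/71 = 129.8592
Population variance = 129.8592 / 71 = 1.8290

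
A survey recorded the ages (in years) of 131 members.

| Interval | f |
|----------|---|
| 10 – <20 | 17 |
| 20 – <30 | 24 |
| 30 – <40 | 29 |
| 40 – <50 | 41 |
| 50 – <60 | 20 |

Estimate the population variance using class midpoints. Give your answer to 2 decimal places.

Midpoints: 15, 25, 35, 45, 55
n = 131, Σfm = 4815, mean = 36.7557
Σfm² = 197875
Σf(m − x̄)² = Σfm² − (Σfm)²/n = 197875 − 4815²/131 = 20896.1832
Population variance = 20896.1832 / 131 = 159.5128

159.51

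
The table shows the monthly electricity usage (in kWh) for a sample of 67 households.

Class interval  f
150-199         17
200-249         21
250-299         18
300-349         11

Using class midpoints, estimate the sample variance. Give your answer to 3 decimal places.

Midpoints: 174.5, 224.5, 274.5, 324.5
n = 67, Σfm = 16191.5, mean = 241.6642
Σfm² = 4090666.75
Σf(m − x̄)² = Σfm² − (Σfm)²/n = 4090666.75 − 16191.5²/67 = 177761.1940
Sample variance = 177761.1940 / 66 = 2693.3514

2693.351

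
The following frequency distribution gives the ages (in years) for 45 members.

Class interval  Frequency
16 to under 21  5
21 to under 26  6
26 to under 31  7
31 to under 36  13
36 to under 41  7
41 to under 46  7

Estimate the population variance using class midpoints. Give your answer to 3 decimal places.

Midpoints: 18.5, 23.5, 28.5, 33.5, 38.5, 43.5
n = 45, Σfm = 1442.5, mean = 32.0556
Σfm² = 48921.25
Σf(m − x̄)² = Σfm² − (Σfm)²/n = 48921.25 − 1442.5²/45 = 2681.1111
Population variance = 2681.1111 / 45 = 59.5802

59.580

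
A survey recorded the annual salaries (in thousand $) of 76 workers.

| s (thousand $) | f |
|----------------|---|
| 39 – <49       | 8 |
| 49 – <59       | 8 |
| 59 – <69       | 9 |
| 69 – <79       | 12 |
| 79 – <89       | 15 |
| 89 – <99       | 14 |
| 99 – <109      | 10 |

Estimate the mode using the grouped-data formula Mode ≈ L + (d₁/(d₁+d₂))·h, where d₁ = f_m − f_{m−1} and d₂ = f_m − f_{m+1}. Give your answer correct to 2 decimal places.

Modal class: 79 – <89 (highest frequency 15).
d₁ = 15 − 12 = 3, d₂ = 15 − 14 = 1
Mode ≈ 79 + (3/(3+1)) × 10 = 79 + 7.5000 = 86.5000

86.50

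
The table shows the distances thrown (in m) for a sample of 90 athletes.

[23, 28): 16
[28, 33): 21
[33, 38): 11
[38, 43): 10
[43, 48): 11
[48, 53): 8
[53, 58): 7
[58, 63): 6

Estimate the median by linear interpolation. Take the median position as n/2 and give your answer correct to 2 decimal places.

36.64

Cumulative frequencies: 16, 37, 48, 58, 69, 77, 84, 90
n = 90; position = n/2 = 45.
This falls in the class [33, 38): L = 33, F = 37, f = 11, h = 5.
Median ≈ 33 + ((45 − 37) / 11) × 5 = 36.6364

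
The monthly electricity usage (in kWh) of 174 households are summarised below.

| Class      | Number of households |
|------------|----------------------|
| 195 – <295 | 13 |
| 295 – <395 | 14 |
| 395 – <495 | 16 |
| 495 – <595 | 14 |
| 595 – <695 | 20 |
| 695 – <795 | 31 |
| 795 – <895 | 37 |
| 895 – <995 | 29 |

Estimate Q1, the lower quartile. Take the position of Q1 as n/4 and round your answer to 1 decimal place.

498.6

Cumulative frequencies: 13, 27, 43, 57, 77, 108, 145, 174
n = 174; position = n/4 = 43.5.
This falls in the class 495 – <595: L = 495, F = 43, f = 14, h = 100.
Lower quartile ≈ 495 + ((43.5 − 43) / 14) × 100 = 498.5714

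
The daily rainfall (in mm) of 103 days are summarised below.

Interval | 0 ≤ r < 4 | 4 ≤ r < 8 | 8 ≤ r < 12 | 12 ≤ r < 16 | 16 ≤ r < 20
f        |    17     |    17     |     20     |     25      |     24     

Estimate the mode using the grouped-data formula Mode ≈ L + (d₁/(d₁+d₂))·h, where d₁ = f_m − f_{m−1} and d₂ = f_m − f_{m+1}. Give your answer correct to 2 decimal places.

15.33

Modal class: 12 ≤ r < 16 (highest frequency 25).
d₁ = 25 − 20 = 5, d₂ = 25 − 24 = 1
Mode ≈ 12 + (5/(5+1)) × 4 = 12 + 3.3333 = 15.3333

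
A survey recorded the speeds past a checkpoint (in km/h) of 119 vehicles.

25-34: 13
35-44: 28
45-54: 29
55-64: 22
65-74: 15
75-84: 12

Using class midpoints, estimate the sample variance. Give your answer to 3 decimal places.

Midpoints: 29.5, 39.5, 49.5, 59.5, 69.5, 79.5
n = 119, Σfm = 6230.5, mean = 52.3571
Σfm² = 352239.75
Σf(m − x̄)² = Σfm² − (Σfm)²/n = 352239.75 − 6230.5²/119 = 26028.5714
Sample variance = 26028.5714 / 118 = 220.5811

220.581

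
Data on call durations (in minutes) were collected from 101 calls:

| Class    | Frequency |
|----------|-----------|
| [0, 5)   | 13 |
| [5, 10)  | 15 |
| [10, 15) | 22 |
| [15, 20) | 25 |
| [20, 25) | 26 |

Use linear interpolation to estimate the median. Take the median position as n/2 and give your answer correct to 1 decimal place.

Cumulative frequencies: 13, 28, 50, 75, 101
n = 101; position = n/2 = 50.5.
This falls in the class [15, 20): L = 15, F = 50, f = 25, h = 5.
Median ≈ 15 + ((50.5 − 50) / 25) × 5 = 15.1000

15.1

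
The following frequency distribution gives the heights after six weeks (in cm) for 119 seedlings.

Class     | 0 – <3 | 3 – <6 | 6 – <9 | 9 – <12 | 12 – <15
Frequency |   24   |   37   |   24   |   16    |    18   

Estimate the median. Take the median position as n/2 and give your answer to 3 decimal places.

Cumulative frequencies: 24, 61, 85, 101, 119
n = 119; position = n/2 = 59.5.
This falls in the class 3 – <6: L = 3, F = 24, f = 37, h = 3.
Median ≈ 3 + ((59.5 − 24) / 37) × 3 = 5.8784

5.878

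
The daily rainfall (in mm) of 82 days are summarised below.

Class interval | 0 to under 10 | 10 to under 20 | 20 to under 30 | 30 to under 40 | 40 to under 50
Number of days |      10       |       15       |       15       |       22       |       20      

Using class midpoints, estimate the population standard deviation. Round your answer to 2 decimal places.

13.44

Midpoints: 5, 15, 25, 35, 45
n = 82, Σfm = 2320, mean = 28.2927
Σfm² = 80450
Σf(m − x̄)² = Σfm² − (Σfm)²/n = 80450 − 2320²/82 = 14810.9756
Population variance = 14810.9756 / 82 = 180.6217
Standard deviation = √180.6217 = 13.4396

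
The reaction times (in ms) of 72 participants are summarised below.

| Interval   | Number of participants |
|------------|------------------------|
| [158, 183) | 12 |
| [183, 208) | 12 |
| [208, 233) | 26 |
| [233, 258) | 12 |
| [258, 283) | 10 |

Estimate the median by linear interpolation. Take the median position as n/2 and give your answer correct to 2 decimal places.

Cumulative frequencies: 12, 24, 50, 62, 72
n = 72; position = n/2 = 36.
This falls in the class [208, 233): L = 208, F = 24, f = 26, h = 25.
Median ≈ 208 + ((36 − 24) / 26) × 25 = 219.5385

219.54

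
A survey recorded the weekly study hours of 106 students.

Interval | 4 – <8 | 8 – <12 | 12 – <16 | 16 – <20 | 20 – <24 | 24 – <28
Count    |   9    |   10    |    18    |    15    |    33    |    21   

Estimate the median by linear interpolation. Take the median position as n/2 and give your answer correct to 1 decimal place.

Cumulative frequencies: 9, 19, 37, 52, 85, 106
n = 106; position = n/2 = 53.
This falls in the class 20 – <24: L = 20, F = 52, f = 33, h = 4.
Median ≈ 20 + ((53 − 52) / 33) × 4 = 20.1212

20.1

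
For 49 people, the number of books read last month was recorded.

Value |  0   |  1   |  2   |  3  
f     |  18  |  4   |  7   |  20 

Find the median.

2

Cumulative frequencies: 18, 22, 29, 49
n = 49, so the median is the value in position (n+1)/2 = 25.
Position 25 falls at value 2.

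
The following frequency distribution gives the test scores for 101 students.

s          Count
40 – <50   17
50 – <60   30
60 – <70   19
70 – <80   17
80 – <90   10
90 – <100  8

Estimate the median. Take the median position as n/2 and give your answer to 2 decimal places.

Cumulative frequencies: 17, 47, 66, 83, 93, 101
n = 101; position = n/2 = 50.5.
This falls in the class 60 – <70: L = 60, F = 47, f = 19, h = 10.
Median ≈ 60 + ((50.5 − 47) / 19) × 10 = 61.8421

61.84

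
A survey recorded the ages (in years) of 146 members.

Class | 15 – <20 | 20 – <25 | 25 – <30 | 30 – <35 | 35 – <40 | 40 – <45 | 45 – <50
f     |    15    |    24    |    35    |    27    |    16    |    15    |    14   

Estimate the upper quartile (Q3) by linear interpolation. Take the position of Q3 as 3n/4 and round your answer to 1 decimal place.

37.7

Cumulative frequencies: 15, 39, 74, 101, 117, 132, 146
n = 146; position = 3n/4 = 109.5.
This falls in the class 35 – <40: L = 35, F = 101, f = 16, h = 5.
Upper quartile ≈ 35 + ((109.5 − 101) / 16) × 5 = 37.6562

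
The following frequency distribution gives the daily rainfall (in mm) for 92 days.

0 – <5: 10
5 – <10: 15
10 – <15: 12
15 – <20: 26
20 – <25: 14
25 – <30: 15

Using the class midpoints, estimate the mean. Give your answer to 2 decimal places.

15.98

Midpoints: 2.5, 7.5, 12.5, 17.5, 22.5, 27.5
Σfm = 10×2.5 + 15×7.5 + 12×12.5 + 26×17.5 + 14×22.5 + 15×27.5 = 1470
n = Σf = 92
Mean = 1470 / 92 = 15.9783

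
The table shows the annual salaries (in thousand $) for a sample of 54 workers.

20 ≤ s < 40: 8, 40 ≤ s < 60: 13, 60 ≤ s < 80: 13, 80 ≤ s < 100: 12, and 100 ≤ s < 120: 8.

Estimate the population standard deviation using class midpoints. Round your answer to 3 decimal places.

Midpoints: 30, 50, 70, 90, 110
n = 54, Σfm = 3760, mean = 69.6296
Σfm² = 297400
Σf(m − x̄)² = Σfm² − (Σfm)²/n = 297400 − 3760²/54 = 35592.5926
Population variance = 35592.5926 / 54 = 659.1221
Standard deviation = √659.1221 = 25.6734

25.673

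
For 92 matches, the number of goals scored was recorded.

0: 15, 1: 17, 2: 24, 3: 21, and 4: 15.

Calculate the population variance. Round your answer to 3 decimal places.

1.716

Values: 0, 1, 2, 3, 4
n = 92, Σfx = 188, mean = 2.0435
Σfx² = 542
Σf(x − x̄)² = Σfx² − (Σfx)²/n = 542 − 188²/92 = 157.8261
Population variance = 157.8261 / 92 = 1.7155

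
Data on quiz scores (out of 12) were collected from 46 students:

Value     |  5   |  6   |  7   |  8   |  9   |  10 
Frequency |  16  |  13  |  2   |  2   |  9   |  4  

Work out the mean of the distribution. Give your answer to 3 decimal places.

6.717

Values: 5, 6, 7, 8, 9, 10
Σfx = 16×5 + 13×6 + 2×7 + 2×8 + 9×9 + 4×10 = 309
n = Σf = 46
Mean = 309 / 46 = 6.7174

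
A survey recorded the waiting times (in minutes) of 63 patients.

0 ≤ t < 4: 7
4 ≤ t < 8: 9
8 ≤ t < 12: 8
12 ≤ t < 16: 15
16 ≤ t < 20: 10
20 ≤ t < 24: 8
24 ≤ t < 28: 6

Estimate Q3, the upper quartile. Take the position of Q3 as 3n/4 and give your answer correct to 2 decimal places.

Cumulative frequencies: 7, 16, 24, 39, 49, 57, 63
n = 63; position = 3n/4 = 47.25.
This falls in the class 16 ≤ t < 20: L = 16, F = 39, f = 10, h = 4.
Upper quartile ≈ 16 + ((47.25 − 39) / 10) × 4 = 19.3000

19.30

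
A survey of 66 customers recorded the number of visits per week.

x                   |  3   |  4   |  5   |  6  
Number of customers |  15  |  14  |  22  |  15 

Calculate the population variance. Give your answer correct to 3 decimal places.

1.155

Values: 3, 4, 5, 6
n = 66, Σfx = 301, mean = 4.5606
Σfx² = 1449
Σf(x − x̄)² = Σfx² − (Σfx)²/n = 1449 − 301²/66 = 76.2576
Population variance = 76.2576 / 66 = 1.1554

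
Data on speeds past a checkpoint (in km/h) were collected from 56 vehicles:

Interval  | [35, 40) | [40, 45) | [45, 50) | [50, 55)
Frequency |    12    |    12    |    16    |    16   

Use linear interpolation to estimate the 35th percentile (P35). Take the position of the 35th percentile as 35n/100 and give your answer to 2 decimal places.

43.17

Cumulative frequencies: 12, 24, 40, 56
n = 56; position = 35n/100 = 19.6.
This falls in the class [40, 45): L = 40, F = 12, f = 12, h = 5.
35th percentile ≈ 40 + ((19.6 − 12) / 12) × 5 = 43.1667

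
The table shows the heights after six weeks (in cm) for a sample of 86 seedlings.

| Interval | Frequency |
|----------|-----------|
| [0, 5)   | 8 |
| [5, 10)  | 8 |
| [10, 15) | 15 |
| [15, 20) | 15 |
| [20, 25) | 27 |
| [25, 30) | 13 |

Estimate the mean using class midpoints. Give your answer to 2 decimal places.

17.38

Midpoints: 2.5, 7.5, 12.5, 17.5, 22.5, 27.5
Σfm = 8×2.5 + 8×7.5 + 15×12.5 + 15×17.5 + 27×22.5 + 13×27.5 = 1495
n = Σf = 86
Mean = 1495 / 86 = 17.3837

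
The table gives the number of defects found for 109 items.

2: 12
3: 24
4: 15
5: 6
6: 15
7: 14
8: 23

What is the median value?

5

Cumulative frequencies: 12, 36, 51, 57, 72, 86, 109
n = 109, so the median is the value in position (n+1)/2 = 55.
Position 55 falls at value 5.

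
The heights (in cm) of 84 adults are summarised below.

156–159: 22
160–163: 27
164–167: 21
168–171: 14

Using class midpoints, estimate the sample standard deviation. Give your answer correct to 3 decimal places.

Midpoints: 157.5, 161.5, 165.5, 169.5
n = 84, Σfm = 13674, mean = 162.7857
Σfm² = 2227377
Σf(m − x̄)² = Σfm² − (Σfm)²/n = 2227377 − 13674²/84 = 1445.1429
Sample variance = 1445.1429 / 83 = 17.4114
Standard deviation = √17.4114 = 4.1727

4.173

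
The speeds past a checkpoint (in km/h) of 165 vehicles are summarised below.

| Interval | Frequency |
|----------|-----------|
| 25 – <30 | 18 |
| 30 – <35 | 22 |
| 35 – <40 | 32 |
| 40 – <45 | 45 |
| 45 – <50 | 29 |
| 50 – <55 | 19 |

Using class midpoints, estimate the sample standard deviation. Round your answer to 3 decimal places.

7.438

Midpoints: 27.5, 32.5, 37.5, 42.5, 47.5, 52.5
n = 165, Σfm = 6697.5, mean = 40.5909
Σfm² = 280931.25
Σf(m − x̄)² = Σfm² − (Σfm)²/n = 280931.25 − 6697.5²/165 = 9073.6364
Sample variance = 9073.6364 / 164 = 55.3271
Standard deviation = √55.3271 = 7.4382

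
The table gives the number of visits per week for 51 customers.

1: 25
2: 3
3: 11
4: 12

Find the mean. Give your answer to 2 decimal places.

Values: 1, 2, 3, 4
Σfx = 25×1 + 3×2 + 11×3 + 12×4 = 112
n = Σf = 51
Mean = 112 / 51 = 2.1961

2.20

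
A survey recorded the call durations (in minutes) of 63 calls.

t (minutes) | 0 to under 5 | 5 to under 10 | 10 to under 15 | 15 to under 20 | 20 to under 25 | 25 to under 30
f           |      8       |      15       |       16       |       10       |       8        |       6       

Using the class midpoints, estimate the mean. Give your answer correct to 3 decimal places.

Midpoints: 2.5, 7.5, 12.5, 17.5, 22.5, 27.5
Σfm = 8×2.5 + 15×7.5 + 16×12.5 + 10×17.5 + 8×22.5 + 6×27.5 = 852.5
n = Σf = 63
Mean = 852.5 / 63 = 13.5317

13.532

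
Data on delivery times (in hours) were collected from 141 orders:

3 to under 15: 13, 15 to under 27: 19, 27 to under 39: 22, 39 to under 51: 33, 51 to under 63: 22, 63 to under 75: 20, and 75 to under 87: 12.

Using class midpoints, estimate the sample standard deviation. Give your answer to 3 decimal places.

20.908

Midpoints: 9, 21, 33, 45, 57, 69, 81
n = 141, Σfm = 6333, mean = 44.9149
Σfm² = 345645
Σf(m − x̄)² = Σfm² − (Σfm)²/n = 345645 − 6333²/141 = 61198.9787
Sample variance = 61198.9787 / 140 = 437.1356
Standard deviation = √437.1356 = 20.9078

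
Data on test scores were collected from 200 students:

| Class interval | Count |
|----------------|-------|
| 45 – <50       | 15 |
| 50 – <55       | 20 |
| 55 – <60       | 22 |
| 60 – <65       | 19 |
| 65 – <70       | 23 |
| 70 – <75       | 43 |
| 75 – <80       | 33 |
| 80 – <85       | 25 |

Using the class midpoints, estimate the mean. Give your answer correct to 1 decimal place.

Midpoints: 47.5, 52.5, 57.5, 62.5, 67.5, 72.5, 77.5, 82.5
Σfm = 15×47.5 + 20×52.5 + 22×57.5 + 19×62.5 + 23×67.5 + 43×72.5 + 33×77.5 + 25×82.5 = 13505
n = Σf = 200
Mean = 13505 / 200 = 67.5250

67.5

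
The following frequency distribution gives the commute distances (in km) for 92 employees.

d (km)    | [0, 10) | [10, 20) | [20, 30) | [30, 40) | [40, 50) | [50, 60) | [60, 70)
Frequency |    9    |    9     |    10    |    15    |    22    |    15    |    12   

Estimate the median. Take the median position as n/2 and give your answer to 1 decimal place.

41.4

Cumulative frequencies: 9, 18, 28, 43, 65, 80, 92
n = 92; position = n/2 = 46.
This falls in the class [40, 50): L = 40, F = 43, f = 22, h = 10.
Median ≈ 40 + ((46 − 43) / 22) × 10 = 41.3636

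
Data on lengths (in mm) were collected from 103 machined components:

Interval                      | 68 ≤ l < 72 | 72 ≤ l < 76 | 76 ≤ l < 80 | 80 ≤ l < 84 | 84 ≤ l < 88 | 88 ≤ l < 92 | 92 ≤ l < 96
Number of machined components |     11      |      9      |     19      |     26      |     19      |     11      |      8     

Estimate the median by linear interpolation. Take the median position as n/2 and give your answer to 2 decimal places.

Cumulative frequencies: 11, 20, 39, 65, 84, 95, 103
n = 103; position = n/2 = 51.5.
This falls in the class 80 ≤ l < 84: L = 80, F = 39, f = 26, h = 4.
Median ≈ 80 + ((51.5 − 39) / 26) × 4 = 81.9231

81.92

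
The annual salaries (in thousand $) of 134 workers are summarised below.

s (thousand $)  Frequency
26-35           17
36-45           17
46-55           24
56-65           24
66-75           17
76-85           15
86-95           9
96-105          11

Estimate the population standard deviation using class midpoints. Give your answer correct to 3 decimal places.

20.776

Midpoints: 30.5, 40.5, 50.5, 60.5, 70.5, 80.5, 90.5, 100.5
n = 134, Σfm = 8197, mean = 61.1716
Σfm² = 559263.5
Σf(m − x̄)² = Σfm² − (Σfm)²/n = 559263.5 − 8197²/134 = 57839.5522
Population variance = 57839.5522 / 134 = 431.6384
Standard deviation = √431.6384 = 20.7759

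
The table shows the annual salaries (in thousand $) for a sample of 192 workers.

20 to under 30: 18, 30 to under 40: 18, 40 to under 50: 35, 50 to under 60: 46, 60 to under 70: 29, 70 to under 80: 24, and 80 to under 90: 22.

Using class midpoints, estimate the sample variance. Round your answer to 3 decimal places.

Midpoints: 25, 35, 45, 55, 65, 75, 85
n = 192, Σfm = 10740, mean = 55.9375
Σfm² = 659800
Σf(m − x̄)² = Σfm² − (Σfm)²/n = 659800 − 10740²/192 = 59031.2500
Sample variance = 59031.2500 / 191 = 309.0641

309.064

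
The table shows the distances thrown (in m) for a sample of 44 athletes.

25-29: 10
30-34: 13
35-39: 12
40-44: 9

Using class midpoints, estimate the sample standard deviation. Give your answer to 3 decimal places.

5.332

Midpoints: 27, 32, 37, 42
n = 44, Σfm = 1508, mean = 34.2727
Σfm² = 52906
Σf(m − x̄)² = Σfm² − (Σfm)²/n = 52906 − 1508²/44 = 1222.7273
Sample variance = 1222.7273 / 43 = 28.4355
Standard deviation = √28.4355 = 5.3325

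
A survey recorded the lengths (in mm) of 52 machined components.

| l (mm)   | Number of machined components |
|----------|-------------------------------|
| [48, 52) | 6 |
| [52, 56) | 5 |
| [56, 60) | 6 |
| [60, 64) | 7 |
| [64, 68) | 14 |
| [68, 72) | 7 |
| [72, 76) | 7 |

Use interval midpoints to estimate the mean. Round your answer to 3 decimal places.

Midpoints: 50, 54, 58, 62, 66, 70, 74
Σfm = 6×50 + 5×54 + 6×58 + 7×62 + 14×66 + 7×70 + 7×74 = 3284
n = Σf = 52
Mean = 3284 / 52 = 63.1538

63.154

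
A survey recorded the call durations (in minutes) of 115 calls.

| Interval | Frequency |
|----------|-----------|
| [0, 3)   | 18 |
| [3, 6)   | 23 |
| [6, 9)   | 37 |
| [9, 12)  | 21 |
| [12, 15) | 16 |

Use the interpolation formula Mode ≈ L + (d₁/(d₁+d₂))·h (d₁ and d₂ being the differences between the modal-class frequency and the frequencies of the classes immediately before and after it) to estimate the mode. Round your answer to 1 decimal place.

7.4

Modal class: [6, 9) (highest frequency 37).
d₁ = 37 − 23 = 14, d₂ = 37 − 21 = 16
Mode ≈ 6 + (14/(14+16)) × 3 = 6 + 1.4000 = 7.4000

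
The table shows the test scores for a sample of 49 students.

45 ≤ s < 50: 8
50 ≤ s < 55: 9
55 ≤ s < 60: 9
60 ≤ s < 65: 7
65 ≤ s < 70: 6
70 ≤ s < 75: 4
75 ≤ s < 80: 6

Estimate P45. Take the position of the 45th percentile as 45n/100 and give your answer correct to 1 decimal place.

Cumulative frequencies: 8, 17, 26, 33, 39, 43, 49
n = 49; position = 45n/100 = 22.05.
This falls in the class 55 ≤ s < 60: L = 55, F = 17, f = 9, h = 5.
45th percentile ≈ 55 + ((22.05 − 17) / 9) × 5 = 57.8056

57.8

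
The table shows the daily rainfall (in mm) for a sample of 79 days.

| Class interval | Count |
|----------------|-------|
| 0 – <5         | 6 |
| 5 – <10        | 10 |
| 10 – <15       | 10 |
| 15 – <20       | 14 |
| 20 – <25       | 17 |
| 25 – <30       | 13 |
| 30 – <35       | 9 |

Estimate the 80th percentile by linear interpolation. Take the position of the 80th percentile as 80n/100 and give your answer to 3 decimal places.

Cumulative frequencies: 6, 16, 26, 40, 57, 70, 79
n = 79; position = 80n/100 = 63.2.
This falls in the class 25 – <30: L = 25, F = 57, f = 13, h = 5.
80th percentile ≈ 25 + ((63.2 − 57) / 13) × 5 = 27.3846

27.385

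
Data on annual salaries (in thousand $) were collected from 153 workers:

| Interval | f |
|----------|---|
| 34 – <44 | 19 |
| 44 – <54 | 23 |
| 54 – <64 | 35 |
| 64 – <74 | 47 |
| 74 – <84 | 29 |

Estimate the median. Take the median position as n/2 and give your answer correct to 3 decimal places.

63.857

Cumulative frequencies: 19, 42, 77, 124, 153
n = 153; position = n/2 = 76.5.
This falls in the class 54 – <64: L = 54, F = 42, f = 35, h = 10.
Median ≈ 54 + ((76.5 − 42) / 35) × 10 = 63.8571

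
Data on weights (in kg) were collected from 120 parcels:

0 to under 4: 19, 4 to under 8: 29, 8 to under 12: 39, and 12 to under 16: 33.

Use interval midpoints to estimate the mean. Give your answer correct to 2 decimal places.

Midpoints: 2, 6, 10, 14
Σfm = 19×2 + 29×6 + 39×10 + 33×14 = 1064
n = Σf = 120
Mean = 1064 / 120 = 8.8667

8.87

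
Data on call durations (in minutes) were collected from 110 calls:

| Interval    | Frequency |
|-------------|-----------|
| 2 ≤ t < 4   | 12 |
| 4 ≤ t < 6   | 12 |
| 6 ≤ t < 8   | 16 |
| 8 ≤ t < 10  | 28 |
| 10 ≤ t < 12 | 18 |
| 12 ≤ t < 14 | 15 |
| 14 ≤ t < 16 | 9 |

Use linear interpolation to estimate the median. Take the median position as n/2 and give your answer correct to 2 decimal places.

9.07

Cumulative frequencies: 12, 24, 40, 68, 86, 101, 110
n = 110; position = n/2 = 55.
This falls in the class 8 ≤ t < 10: L = 8, F = 40, f = 28, h = 2.
Median ≈ 8 + ((55 − 40) / 28) × 2 = 9.0714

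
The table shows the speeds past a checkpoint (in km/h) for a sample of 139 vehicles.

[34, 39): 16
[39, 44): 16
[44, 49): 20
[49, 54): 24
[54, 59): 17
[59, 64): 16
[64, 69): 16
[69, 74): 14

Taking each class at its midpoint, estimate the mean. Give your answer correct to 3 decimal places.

53.406

Midpoints: 36.5, 41.5, 46.5, 51.5, 56.5, 61.5, 66.5, 71.5
Σfm = 16×36.5 + 16×41.5 + 20×46.5 + 24×51.5 + 17×56.5 + 16×61.5 + 16×66.5 + 14×71.5 = 7423.5
n = Σf = 139
Mean = 7423.5 / 139 = 53.4065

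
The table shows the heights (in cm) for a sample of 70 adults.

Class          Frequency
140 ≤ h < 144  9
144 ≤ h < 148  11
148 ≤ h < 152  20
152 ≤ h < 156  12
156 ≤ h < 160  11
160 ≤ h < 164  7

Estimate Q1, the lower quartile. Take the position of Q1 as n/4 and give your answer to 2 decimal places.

Cumulative frequencies: 9, 20, 40, 52, 63, 70
n = 70; position = n/4 = 17.5.
This falls in the class 144 ≤ h < 148: L = 144, F = 9, f = 11, h = 4.
Lower quartile ≈ 144 + ((17.5 − 9) / 11) × 4 = 147.0909

147.09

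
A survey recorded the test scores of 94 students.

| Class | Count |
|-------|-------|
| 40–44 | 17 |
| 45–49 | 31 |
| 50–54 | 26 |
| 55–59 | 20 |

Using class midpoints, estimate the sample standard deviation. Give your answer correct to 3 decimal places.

5.118

Midpoints: 42, 47, 52, 57
n = 94, Σfm = 4663, mean = 49.6064
Σfm² = 233751
Σf(m − x̄)² = Σfm² − (Σfm)²/n = 233751 − 4663²/94 = 2436.4362
Sample variance = 2436.4362 / 93 = 26.1982
Standard deviation = √26.1982 = 5.1184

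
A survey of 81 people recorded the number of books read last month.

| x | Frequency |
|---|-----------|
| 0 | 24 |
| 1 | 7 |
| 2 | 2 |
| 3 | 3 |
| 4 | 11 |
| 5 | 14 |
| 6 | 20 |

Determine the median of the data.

Cumulative frequencies: 24, 31, 33, 36, 47, 61, 81
n = 81, so the median is the value in position (n+1)/2 = 41.
Position 41 falls at value 4.

4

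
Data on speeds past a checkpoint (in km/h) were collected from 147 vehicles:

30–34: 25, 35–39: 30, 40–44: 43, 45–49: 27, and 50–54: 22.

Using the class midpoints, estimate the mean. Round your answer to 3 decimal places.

41.694

Midpoints: 32, 37, 42, 47, 52
Σfm = 25×32 + 30×37 + 43×42 + 27×47 + 22×52 = 6129
n = Σf = 147
Mean = 6129 / 147 = 41.6939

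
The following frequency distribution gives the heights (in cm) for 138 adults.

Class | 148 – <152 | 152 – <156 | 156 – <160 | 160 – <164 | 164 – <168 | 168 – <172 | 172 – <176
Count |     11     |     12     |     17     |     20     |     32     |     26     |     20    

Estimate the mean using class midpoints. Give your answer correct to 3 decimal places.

164.029

Midpoints: 150, 154, 158, 162, 166, 170, 174
Σfm = 11×150 + 12×154 + 17×158 + 20×162 + 32×166 + 26×170 + 20×174 = 22636
n = Σf = 138
Mean = 22636 / 138 = 164.0290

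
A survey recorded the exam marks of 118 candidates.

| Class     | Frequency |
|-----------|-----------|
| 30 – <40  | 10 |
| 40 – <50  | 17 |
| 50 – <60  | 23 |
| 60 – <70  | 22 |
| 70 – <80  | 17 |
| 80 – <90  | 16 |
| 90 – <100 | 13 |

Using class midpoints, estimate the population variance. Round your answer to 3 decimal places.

Midpoints: 35, 45, 55, 65, 75, 85, 95
n = 118, Σfm = 7680, mean = 65.0847
Σfm² = 537750
Σf(m − x̄)² = Σfm² − (Σfm)²/n = 537750 − 7680²/118 = 37899.1525
Population variance = 37899.1525 / 118 = 321.1793

321.179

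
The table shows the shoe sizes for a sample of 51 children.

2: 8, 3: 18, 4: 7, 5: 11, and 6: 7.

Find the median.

Cumulative frequencies: 8, 26, 33, 44, 51
n = 51, so the median is the value in position (n+1)/2 = 26.
Position 26 falls at value 3.

3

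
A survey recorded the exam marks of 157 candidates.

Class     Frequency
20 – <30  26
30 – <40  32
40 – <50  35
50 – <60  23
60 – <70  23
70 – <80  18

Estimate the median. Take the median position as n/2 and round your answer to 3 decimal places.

Cumulative frequencies: 26, 58, 93, 116, 139, 157
n = 157; position = n/2 = 78.5.
This falls in the class 40 – <50: L = 40, F = 58, f = 35, h = 10.
Median ≈ 40 + ((78.5 − 58) / 35) × 10 = 45.8571

45.857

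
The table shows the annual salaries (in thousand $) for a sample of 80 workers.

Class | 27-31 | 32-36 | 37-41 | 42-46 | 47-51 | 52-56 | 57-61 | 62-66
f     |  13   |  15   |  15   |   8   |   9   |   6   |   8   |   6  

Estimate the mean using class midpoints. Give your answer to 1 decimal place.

43.1

Midpoints: 29, 34, 39, 44, 49, 54, 59, 64
Σfm = 13×29 + 15×34 + 15×39 + 8×44 + 9×49 + 6×54 + 8×59 + 6×64 = 3445
n = Σf = 80
Mean = 3445 / 80 = 43.0625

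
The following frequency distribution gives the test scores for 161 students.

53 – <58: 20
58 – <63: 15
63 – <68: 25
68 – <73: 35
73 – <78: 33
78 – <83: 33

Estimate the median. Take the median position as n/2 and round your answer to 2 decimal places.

70.93

Cumulative frequencies: 20, 35, 60, 95, 128, 161
n = 161; position = n/2 = 80.5.
This falls in the class 68 – <73: L = 68, F = 60, f = 35, h = 5.
Median ≈ 68 + ((80.5 − 60) / 35) × 5 = 70.9286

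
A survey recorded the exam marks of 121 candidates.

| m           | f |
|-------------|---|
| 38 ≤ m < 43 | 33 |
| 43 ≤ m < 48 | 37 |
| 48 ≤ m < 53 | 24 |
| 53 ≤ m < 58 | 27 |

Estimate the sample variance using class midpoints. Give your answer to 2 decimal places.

30.89

Midpoints: 40.5, 45.5, 50.5, 55.5
n = 121, Σfm = 5730.5, mean = 47.3595
Σfm² = 275100.25
Σf(m − x̄)² = Σfm² − (Σfm)²/n = 275100.25 − 5730.5²/121 = 3706.6116
Sample variance = 3706.6116 / 120 = 30.8884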